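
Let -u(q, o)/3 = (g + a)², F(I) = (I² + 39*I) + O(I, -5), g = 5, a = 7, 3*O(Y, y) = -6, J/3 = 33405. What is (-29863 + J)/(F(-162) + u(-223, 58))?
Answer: 17588/4873 ≈ 3.6093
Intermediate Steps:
J = 100215 (J = 3*33405 = 100215)
O(Y, y) = -2 (O(Y, y) = (⅓)*(-6) = -2)
F(I) = -2 + I² + 39*I (F(I) = (I² + 39*I) - 2 = -2 + I² + 39*I)
u(q, o) = -432 (u(q, o) = -3*(5 + 7)² = -3*12² = -3*144 = -432)
(-29863 + J)/(F(-162) + u(-223, 58)) = (-29863 + 100215)/((-2 + (-162)² + 39*(-162)) - 432) = 70352/((-2 + 26244 - 6318) - 432) = 70352/(19924 - 432) = 70352/19492 = 70352*(1/19492) = 17588/4873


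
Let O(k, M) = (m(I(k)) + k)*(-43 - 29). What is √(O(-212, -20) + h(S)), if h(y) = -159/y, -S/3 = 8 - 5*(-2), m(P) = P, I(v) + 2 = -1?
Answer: √557386/6 ≈ 124.43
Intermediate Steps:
I(v) = -3 (I(v) = -2 - 1 = -3)
S = -54 (S = -3*(8 - 5*(-2)) = -3*(8 + 10) = -3*18 = -54)
O(k, M) = 216 - 72*k (O(k, M) = (-3 + k)*(-43 - 29) = (-3 + k)*(-72) = 216 - 72*k)
√(O(-212, -20) + h(S)) = √((216 - 72*(-212)) - 159/(-54)) = √((216 + 15264) - 159*(-1/54)) = √(15480 + 53/18) = √(278693/18) = √557386/6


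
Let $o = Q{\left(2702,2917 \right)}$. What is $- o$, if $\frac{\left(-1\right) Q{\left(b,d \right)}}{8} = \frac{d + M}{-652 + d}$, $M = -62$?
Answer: $\frac{4568}{453} \approx 10.084$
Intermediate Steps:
$Q{\left(b,d \right)} = - \frac{8 \left(-62 + d\right)}{-652 + d}$ ($Q{\left(b,d \right)} = - 8 \frac{d - 62}{-652 + d} = - 8 \frac{-62 + d}{-652 + d} = - \frac{8 \left(-62 + d\right)}{-652 + d}$)
$o = - \frac{4568}{453}$ ($o = \frac{8 \left(62 - 2917\right)}{-652 + 2917} = \frac{8 \left(62 - 2917\right)}{2265} = 8 \cdot \frac{1}{2265} \left(-2855\right) = - \frac{4568}{453} \approx -10.084$)
$- o = \left(-1\right) \left(- \frac{4568}{453}\right) = \frac{4568}{453}$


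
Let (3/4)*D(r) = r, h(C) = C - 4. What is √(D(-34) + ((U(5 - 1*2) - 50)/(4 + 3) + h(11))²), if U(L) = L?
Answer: 2*I*√4989/21 ≈ 6.7269*I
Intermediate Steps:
h(C) = -4 + C
D(r) = 4*r/3
√(D(-34) + ((U(5 - 1*2) - 50)/(4 + 3) + h(11))²) = √((4/3)*(-34) + (((5 - 1*2) - 50)/(4 + 3) + (-4 + 11))²) = √(-136/3 + (((5 - 2) - 50)/7 + 7)²) = √(-136/3 + ((3 - 50)*(⅐) + 7)²) = √(-136/3 + (-47*⅐ + 7)²) = √(-136/3 + (-47/7 + 7)²) = √(-136/3 + (2/7)²) = √(-136/3 + 4/49) = √(-6652/147) = 2*I*√4989/21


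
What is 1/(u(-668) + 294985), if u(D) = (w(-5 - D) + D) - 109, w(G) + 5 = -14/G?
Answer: 663/195056575 ≈ 3.3990e-6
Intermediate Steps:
w(G) = -5 - 14/G
u(D) = -114 + D - 14/(-5 - D) (u(D) = ((-5 - 14/(-5 - D)) + D) - 109 = (-5 + D - 14/(-5 - D)) - 109 = -114 + D - 14/(-5 - D))
1/(u(-668) + 294985) = 1/((14 + (-114 - 668)*(5 - 668))/(5 - 668) + 294985) = 1/((14 - 782*(-663))/(-663) + 294985) = 1/(-(14 + 518466)/663 + 294985) = 1/(-1/663*518480 + 294985) = 1/(-518480/663 + 294985) = 1/(195056575/663) = 663/195056575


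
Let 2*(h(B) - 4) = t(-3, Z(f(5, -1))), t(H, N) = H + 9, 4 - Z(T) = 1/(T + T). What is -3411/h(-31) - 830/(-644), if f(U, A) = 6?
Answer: -156491/322 ≈ -486.00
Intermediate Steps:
Z(T) = 4 - 1/(2*T) (Z(T) = 4 - 1/(T + T) = 4 - 1/(2*T))
t(H, N) = 9 + H
h(B) = 7 (h(B) = 4 + (9 - 3)/2 = 4 + (1/2)*6 = 4 + 3 = 7)
-3411/h(-31) - 830/(-644) = -3411/7 - 830/(-644) = -3411*1/7 - 830*(-1/644) = -3411/7 + 415/322 = -156491/322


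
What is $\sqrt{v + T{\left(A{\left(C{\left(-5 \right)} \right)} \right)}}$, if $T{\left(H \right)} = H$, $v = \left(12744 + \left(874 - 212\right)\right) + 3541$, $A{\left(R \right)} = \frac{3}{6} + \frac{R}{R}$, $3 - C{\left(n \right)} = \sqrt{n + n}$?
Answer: $\frac{\sqrt{67794}}{2} \approx 130.19$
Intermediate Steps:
$C{\left(n \right)} = 3 - \sqrt{2} \sqrt{n}$ ($C{\left(n \right)} = 3 - \sqrt{n + n} = 3 - \sqrt{2 n} = 3 - \sqrt{2} \sqrt{n}$)
$A{\left(R \right)} = \frac{3}{2}$ ($A{\left(R \right)} = 3 \cdot \frac{1}{6} + 1 = \frac{1}{2} + 1 = \frac{3}{2}$)
$v = 16947$ ($v = \left(12744 + \left(874 - 212\right)\right) + 3541 = \left(12744 + 662\right) + 3541 = 13406 + 3541 = 16947$)
$\sqrt{v + T{\left(A{\left(C{\left(-5 \right)} \right)} \right)}} = \sqrt{16947 + \frac{3}{2}} = \sqrt{\frac{33897}{2}} = \frac{\sqrt{67794}}{2}$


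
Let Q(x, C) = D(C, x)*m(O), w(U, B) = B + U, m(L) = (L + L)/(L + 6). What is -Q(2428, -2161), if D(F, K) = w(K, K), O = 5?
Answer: -48560/11 ≈ -4414.5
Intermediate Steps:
m(L) = 2*L/(6 + L) (m(L) = (2*L)/(6 + L) = 2*L/(6 + L))
D(F, K) = 2*K (D(F, K) = K + K = 2*K)
Q(x, C) = 20*x/11 (Q(x, C) = (2*x)*(2*5/(6 + 5)) = (2*x)*(2*5/11) = (2*x)*(2*5*(1/11)) = (2*x)*(10/11) = 20*x/11)
-Q(2428, -2161) = -20*2428/11 = -1*48560/11 = -48560/11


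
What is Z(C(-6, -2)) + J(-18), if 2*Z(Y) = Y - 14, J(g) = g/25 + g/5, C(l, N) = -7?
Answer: -741/50 ≈ -14.820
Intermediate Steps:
J(g) = 6*g/25 (J(g) = g*(1/25) + g*(⅕) = g/25 + g/5 = 6*g/25)
Z(Y) = -7 + Y/2 (Z(Y) = (Y - 14)/2 = (-14 + Y)/2 = -7 + Y/2)
Z(C(-6, -2)) + J(-18) = (-7 + (½)*(-7)) + (6/25)*(-18) = (-7 - 7/2) - 108/25 = -21/2 - 108/25 = -741/50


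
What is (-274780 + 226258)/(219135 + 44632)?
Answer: -48522/263767 ≈ -0.18396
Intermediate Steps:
(-274780 + 226258)/(219135 + 44632) = -48522/263767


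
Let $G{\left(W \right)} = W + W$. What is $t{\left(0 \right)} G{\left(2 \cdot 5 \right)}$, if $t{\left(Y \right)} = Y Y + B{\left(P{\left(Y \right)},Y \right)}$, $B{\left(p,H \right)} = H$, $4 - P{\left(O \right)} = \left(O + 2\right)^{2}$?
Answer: $0$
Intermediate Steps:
$P{\left(O \right)} = 4 - \left(2 + O\right)^{2}$ ($P{\left(O \right)} = 4 - \left(O + 2\right)^{2} = 4 - \left(2 + O\right)^{2}$)
$G{\left(W \right)} = 2 W$
$t{\left(Y \right)} = Y + Y^{2}$ ($t{\left(Y \right)} = Y Y + Y = Y^{2} + Y = Y + Y^{2}$)
$t{\left(0 \right)} G{\left(2 \cdot 5 \right)} = 0 \left(1 + 0\right) 2 \cdot 2 \cdot 5 = 0 \cdot 1 \cdot 2 \cdot 10 = 0 \cdot 20 = 0$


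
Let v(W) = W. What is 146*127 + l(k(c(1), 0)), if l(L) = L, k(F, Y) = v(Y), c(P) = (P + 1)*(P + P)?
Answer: 18542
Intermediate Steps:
c(P) = 2*P*(1 + P) (c(P) = (1 + P)*(2*P) = 2*P*(1 + P))
k(F, Y) = Y
146*127 + l(k(c(1), 0)) = 146*127 + 0 = 18542 + 0 = 18542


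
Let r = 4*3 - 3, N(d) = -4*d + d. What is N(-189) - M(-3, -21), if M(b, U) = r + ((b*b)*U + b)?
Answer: 750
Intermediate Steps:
N(d) = -3*d
r = 9 (r = 12 - 3 = 9)
M(b, U) = 9 + b + U*b² (M(b, U) = 9 + ((b*b)*U + b) = 9 + (b²*U + b) = 9 + (U*b² + b) = 9 + (b + U*b²) = 9 + b + U*b²)
N(-189) - M(-3, -21) = -3*(-189) - (9 - 3 - 21*(-3)²) = 567 - (9 - 3 - 21*9) = 567 - (9 - 3 - 189) = 567 - 1*(-183) = 567 + 183 = 750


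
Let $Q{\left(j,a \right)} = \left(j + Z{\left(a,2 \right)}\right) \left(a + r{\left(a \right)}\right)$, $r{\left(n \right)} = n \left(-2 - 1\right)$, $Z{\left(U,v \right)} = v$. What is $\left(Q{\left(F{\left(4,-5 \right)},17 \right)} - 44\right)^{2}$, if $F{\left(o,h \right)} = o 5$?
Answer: $627264$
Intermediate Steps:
$F{\left(o,h \right)} = 5 o$
$r{\left(n \right)} = - 3 n$ ($r{\left(n \right)} = n \left(-3\right) = - 3 n$)
$Q{\left(j,a \right)} = - 2 a \left(2 + j\right)$ ($Q{\left(j,a \right)} = \left(j + 2\right) \left(a - 3 a\right) = \left(2 + j\right) \left(- 2 a\right) = - 2 a \left(2 + j\right)$)
$\left(Q{\left(F{\left(4,-5 \right)},17 \right)} - 44\right)^{2} = \left(2 \cdot 17 \left(-2 - 5 \cdot 4\right) - 44\right)^{2} = \left(2 \cdot 17 \left(-2 - 20\right) - 44\right)^{2} = \left(2 \cdot 17 \left(-22\right) - 44\right)^{2} = \left(-748 - 44\right)^{2} = \left(-792\right)^{2} = 627264$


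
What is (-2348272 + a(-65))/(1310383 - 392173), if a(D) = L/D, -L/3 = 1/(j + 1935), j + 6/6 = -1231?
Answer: -107304289037/41957605950 ≈ -2.5574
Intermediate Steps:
j = -1232 (j = -1 - 1231 = -1232)
L = -3/703 (L = -3/(-1232 + 1935) = -3/703 ≈ -0.0042674)
a(D) = -3/(703*D)
(-2348272 + a(-65))/(1310383 - 392173) = (-2348272 - 3/703/(-65))/(1310383 - 392173) = (-2348272 - 3/703*(-1/65))/918210 = (-2348272 + 3/45695)*(1/918210) = -107304289037/45695*1/918210 = -107304289037/41957605950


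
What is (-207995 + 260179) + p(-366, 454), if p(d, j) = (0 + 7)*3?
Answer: 52205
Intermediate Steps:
p(d, j) = 21 (p(d, j) = 7*3 = 21)
(-207995 + 260179) + p(-366, 454) = (-207995 + 260179) + 21 = 52184 + 21 = 52205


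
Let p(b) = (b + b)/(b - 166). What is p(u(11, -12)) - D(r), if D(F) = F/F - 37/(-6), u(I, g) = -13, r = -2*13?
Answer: -7541/1074 ≈ -7.0214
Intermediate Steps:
r = -26
p(b) = 2*b/(-166 + b) (p(b) = (2*b)/(-166 + b) = 2*b/(-166 + b))
D(F) = 43/6 (D(F) = 1 - 37*(-⅙) = 1 + 37/6 = 43/6)
p(u(11, -12)) - D(r) = 2*(-13)/(-166 - 13) - 1*43/6 = 2*(-13)/(-179) - 43/6 = 2*(-13)*(-1/179) - 43/6 = 26/179 - 43/6 = -7541/1074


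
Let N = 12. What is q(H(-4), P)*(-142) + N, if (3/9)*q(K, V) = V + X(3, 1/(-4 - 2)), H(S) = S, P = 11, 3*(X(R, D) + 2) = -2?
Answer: -3538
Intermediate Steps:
X(R, D) = -8/3 (X(R, D) = -2 + (⅓)*(-2) = -2 - ⅔ = -8/3)
q(K, V) = -8 + 3*V (q(K, V) = 3*(V - 8/3) = 3*(-8/3 + V) = -8 + 3*V)
q(H(-4), P)*(-142) + N = (-8 + 3*11)*(-142) + 12 = (-8 + 33)*(-142) + 12 = 25*(-142) + 12 = -3550 + 12 = -3538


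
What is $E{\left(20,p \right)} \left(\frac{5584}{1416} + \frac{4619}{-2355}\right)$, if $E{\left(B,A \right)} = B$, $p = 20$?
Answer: $\frac{367212}{9263} \approx 39.643$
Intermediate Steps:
$E{\left(20,p \right)} \left(\frac{5584}{1416} + \frac{4619}{-2355}\right) = 20 \left(\frac{5584}{1416} + \frac{4619}{-2355}\right) = 20 \left(5584 \cdot \frac{1}{1416} + 4619 \left(- \frac{1}{2355}\right)\right) = 20 \left(\frac{698}{177} - \frac{4619}{2355}\right) = 20 \cdot \frac{91803}{46315} = \frac{367212}{9263}$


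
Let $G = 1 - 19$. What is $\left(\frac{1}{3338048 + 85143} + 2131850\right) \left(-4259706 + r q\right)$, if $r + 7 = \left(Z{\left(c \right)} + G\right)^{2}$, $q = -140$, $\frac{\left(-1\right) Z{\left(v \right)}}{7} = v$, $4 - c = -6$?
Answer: $- \frac{38990938024104790986}{3423191} \approx -1.139 \cdot 10^{13}$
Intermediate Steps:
$c = 10$ ($c = 4 - -6 = 4 + 6 = 10$)
$G = -18$
$Z{\left(v \right)} = - 7 v$
$r = 7737$ ($r = -7 + \left(\left(-7\right) 10 - 18\right)^{2} = -7 + \left(-70 - 18\right)^{2} = -7 + \left(-88\right)^{2} = -7 + 7744 = 7737$)
$\left(\frac{1}{3338048 + 85143} + 2131850\right) \left(-4259706 + r q\right) = \left(\frac{1}{3338048 + 85143} + 2131850\right) \left(-4259706 + 7737 \left(-140\right)\right) = \left(\frac{1}{3423191} + 2131850\right) \left(-4259706 - 1083180\right) = \left(\frac{1}{3423191} + 2131850\right) \left(-5342886\right) = \frac{7297729733351}{3423191} \left(-5342886\right) = - \frac{38990938024104790986}{3423191}$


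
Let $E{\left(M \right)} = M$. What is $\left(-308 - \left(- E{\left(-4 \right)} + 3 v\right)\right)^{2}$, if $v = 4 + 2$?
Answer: $108900$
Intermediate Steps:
$v = 6$
$\left(-308 - \left(- E{\left(-4 \right)} + 3 v\right)\right)^{2} = \left(-308 - 22\right)^{2} = \left(-330\right)^{2} = 108900$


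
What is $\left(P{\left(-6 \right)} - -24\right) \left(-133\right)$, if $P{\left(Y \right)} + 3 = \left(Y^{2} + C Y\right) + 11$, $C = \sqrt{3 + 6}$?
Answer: $-6650$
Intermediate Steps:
$C = 3$ ($C = \sqrt{9} = 3$)
$P{\left(Y \right)} = 8 + Y^{2} + 3 Y$ ($P{\left(Y \right)} = -3 + \left(\left(Y^{2} + 3 Y\right) + 11\right) = -3 + \left(11 + Y^{2} + 3 Y\right) = 8 + Y^{2} + 3 Y$)
$\left(P{\left(-6 \right)} - -24\right) \left(-133\right) = \left(\left(8 + \left(-6\right)^{2} + 3 \left(-6\right)\right) - -24\right) \left(-133\right) = \left(\left(8 + 36 - 18\right) + 24\right) \left(-133\right) = \left(26 + 24\right) \left(-133\right) = 50 \left(-133\right) = -6650$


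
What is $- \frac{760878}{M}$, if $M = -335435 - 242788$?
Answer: $\frac{2062}{1567} \approx 1.3159$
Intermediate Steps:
$M = -578223$
$- \frac{760878}{M} = - \frac{760878}{-578223} = \left(-760878\right) \left(- \frac{1}{578223}\right) = \frac{2062}{1567}$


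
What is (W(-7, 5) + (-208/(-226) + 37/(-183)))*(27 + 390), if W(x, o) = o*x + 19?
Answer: -43925807/6893 ≈ -6372.5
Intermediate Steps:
W(x, o) = 19 + o*x
(W(-7, 5) + (-208/(-226) + 37/(-183)))*(27 + 390) = ((19 + 5*(-7)) + (-208/(-226) + 37/(-183)))*(27 + 390) = ((19 - 35) + (-208*(-1/226) + 37*(-1/183)))*417 = (-16 + (104/113 - 37/183))*417 = (-16 + 14851/20679)*417 = -316013/20679*417 = -43925807/6893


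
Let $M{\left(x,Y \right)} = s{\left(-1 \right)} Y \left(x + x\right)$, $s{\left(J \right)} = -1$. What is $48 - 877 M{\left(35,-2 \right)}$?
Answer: $-122732$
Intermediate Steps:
$M{\left(x,Y \right)} = - 2 Y x$ ($M{\left(x,Y \right)} = - Y \left(x + x\right) = - Y 2 x = - 2 Y x$)
$48 - 877 M{\left(35,-2 \right)} = 48 - 877 \left(\left(-2\right) \left(-2\right) 35\right) = 48 - 122780 = -122732$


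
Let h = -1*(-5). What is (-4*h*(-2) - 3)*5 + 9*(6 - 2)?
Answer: 221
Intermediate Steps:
h = 5
(-4*h*(-2) - 3)*5 + 9*(6 - 2) = (-4*5*(-2) - 3)*5 + 9*(6 - 2) = (-20*(-2) - 3)*5 + 9*4 = (40 - 3)*5 + 36 = 37*5 + 36 = 185 + 36 = 221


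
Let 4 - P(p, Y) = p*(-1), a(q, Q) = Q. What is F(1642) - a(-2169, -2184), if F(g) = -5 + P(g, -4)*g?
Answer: 2704911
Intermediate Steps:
P(p, Y) = 4 + p (P(p, Y) = 4 - p*(-1) = 4 - (-1)*p = 4 + p)
F(g) = -5 + g*(4 + g) (F(g) = -5 + (4 + g)*g = -5 + g*(4 + g))
F(1642) - a(-2169, -2184) = (-5 + 1642*(4 + 1642)) - 1*(-2184) = (-5 + 1642*1646) + 2184 = (-5 + 2702732) + 2184 = 2702727 + 2184 = 2704911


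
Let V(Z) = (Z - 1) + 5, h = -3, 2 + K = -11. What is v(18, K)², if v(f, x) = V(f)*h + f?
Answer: 2304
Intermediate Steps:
K = -13 (K = -2 - 11 = -13)
V(Z) = 4 + Z (V(Z) = (-1 + Z) + 5 = 4 + Z)
v(f, x) = -12 - 2*f (v(f, x) = (4 + f)*(-3) + f = (-12 - 3*f) + f = -12 - 2*f)
v(18, K)² = (-12 - 2*18)² = (-12 - 36)² = (-48)² = 2304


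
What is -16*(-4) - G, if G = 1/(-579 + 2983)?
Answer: 153855/2404 ≈ 64.000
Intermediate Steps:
G = 1/2404 ≈ 0.00041597
-16*(-4) - G = -16*(-4) - 1*1/2404 = -8*2*(-4) - 1/2404 = -16*(-4) - 1/2404 = 64 - 1/2404 = 153855/2404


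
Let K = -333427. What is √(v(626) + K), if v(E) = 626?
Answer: I*√332801 ≈ 576.89*I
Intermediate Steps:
√(v(626) + K) = √(626 - 333427) = √(-332801) = I*√332801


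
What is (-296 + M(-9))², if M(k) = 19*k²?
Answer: 1545049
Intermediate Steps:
(-296 + M(-9))² = (-296 + 19*(-9)²)² = (-296 + 19*81)² = (-296 + 1539)² = 1243² = 1545049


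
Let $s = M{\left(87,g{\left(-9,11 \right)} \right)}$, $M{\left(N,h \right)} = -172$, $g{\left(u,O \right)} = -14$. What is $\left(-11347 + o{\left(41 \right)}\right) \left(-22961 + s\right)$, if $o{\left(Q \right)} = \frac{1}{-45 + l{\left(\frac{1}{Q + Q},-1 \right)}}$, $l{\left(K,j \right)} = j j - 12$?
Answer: $\frac{14699471589}{56} \approx 2.6249 \cdot 10^{8}$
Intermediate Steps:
$l{\left(K,j \right)} = -12 + j^{2}$ ($l{\left(K,j \right)} = j^{2} - 12 = -12 + j^{2}$)
$o{\left(Q \right)} = - \frac{1}{56}$ ($o{\left(Q \right)} = \frac{1}{-45 - \left(12 - \left(-1\right)^{2}\right)} = \frac{1}{-45 + \left(-12 + 1\right)} = \frac{1}{-45 - 11} = \frac{1}{-56} = - \frac{1}{56}$)
$s = -172$
$\left(-11347 + o{\left(41 \right)}\right) \left(-22961 + s\right) = \left(-11347 - \frac{1}{56}\right) \left(-22961 - 172\right) = \left(- \frac{635433}{56}\right) \left(-23133\right) = \frac{14699471589}{56}$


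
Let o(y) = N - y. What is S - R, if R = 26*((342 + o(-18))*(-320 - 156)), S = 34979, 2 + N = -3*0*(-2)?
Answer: 4465587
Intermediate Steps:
N = -2 (N = -2 - 3*0*(-2) = -2 + 0*(-2) = -2 + 0 = -2)
o(y) = -2 - y
R = -4430608 (R = 26*((342 + (-2 - 1*(-18)))*(-320 - 156)) = 26*((342 + (-2 + 18))*(-476)) = 26*((342 + 16)*(-476)) = 26*(358*(-476)) = 26*(-170408) = -4430608)
S - R = 34979 - 1*(-4430608) = 34979 + 4430608 = 4465587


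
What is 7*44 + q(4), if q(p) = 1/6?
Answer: 1849/6 ≈ 308.17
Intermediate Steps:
q(p) = ⅙
7*44 + q(4) = 7*44 + ⅙ = 308 + ⅙ = 1849/6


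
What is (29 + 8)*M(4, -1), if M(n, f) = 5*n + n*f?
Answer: 592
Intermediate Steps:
M(n, f) = 5*n + f*n
(29 + 8)*M(4, -1) = (29 + 8)*(4*(5 - 1)) = 37*(4*4) = 37*16 = 592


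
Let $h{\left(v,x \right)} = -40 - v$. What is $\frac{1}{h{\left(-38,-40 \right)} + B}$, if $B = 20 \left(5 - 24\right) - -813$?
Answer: $\frac{1}{431} \approx 0.0023202$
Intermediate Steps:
$B = 433$ ($B = 20 \left(-19\right) + 813 = -380 + 813 = 433$)
$\frac{1}{h{\left(-38,-40 \right)} + B} = \frac{1}{\left(-40 - -38\right) + 433} = \frac{1}{\left(-40 + 38\right) + 433} = \frac{1}{-2 + 433} = \frac{1}{431}$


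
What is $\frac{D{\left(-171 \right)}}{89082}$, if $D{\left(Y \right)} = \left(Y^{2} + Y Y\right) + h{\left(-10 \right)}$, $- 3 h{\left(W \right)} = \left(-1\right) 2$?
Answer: $\frac{12532}{19089} \approx 0.6565$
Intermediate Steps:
$h{\left(W \right)} = \frac{2}{3}$ ($h{\left(W \right)} = - \frac{\left(-1\right) 2}{3} = \left(- \frac{1}{3}\right) \left(-2\right) = \frac{2}{3}$)
$D{\left(Y \right)} = \frac{2}{3} + 2 Y^{2}$ ($D{\left(Y \right)} = \left(Y^{2} + Y Y\right) + \frac{2}{3} = \left(Y^{2} + Y^{2}\right) + \frac{2}{3} = 2 Y^{2} + \frac{2}{3} = \frac{2}{3} + 2 Y^{2}$)
$\frac{D{\left(-171 \right)}}{89082} = \frac{\frac{2}{3} + 2 \left(-171\right)^{2}}{89082} = \left(\frac{2}{3} + 2 \cdot 29241\right) \frac{1}{89082} = \left(\frac{2}{3} + 58482\right) \frac{1}{89082} = \frac{175448}{3} \cdot \frac{1}{89082} = \frac{12532}{19089}$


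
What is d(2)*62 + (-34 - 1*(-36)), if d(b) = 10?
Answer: 622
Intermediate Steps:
d(2)*62 + (-34 - 1*(-36)) = 10*62 + (-34 - 1*(-36)) = 620 + (-34 + 36) = 620 + 2 = 622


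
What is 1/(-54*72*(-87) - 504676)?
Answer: -1/166420 ≈ -6.0089e-6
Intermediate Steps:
1/(-54*72*(-87) - 504676) = 1/(-3888*(-87) - 504676) = 1/(338256 - 504676) = 1/(-166420) = -1/166420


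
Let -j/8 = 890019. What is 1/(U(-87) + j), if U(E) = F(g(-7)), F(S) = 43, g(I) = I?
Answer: -1/7120109 ≈ -1.4045e-7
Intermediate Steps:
j = -7120152 (j = -8*890019 = -7120152)
U(E) = 43
1/(U(-87) + j) = 1/(43 - 7120152) = 1/(-7120109) = -1/7120109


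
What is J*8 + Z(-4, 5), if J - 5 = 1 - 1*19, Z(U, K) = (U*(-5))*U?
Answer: -184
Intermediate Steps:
Z(U, K) = -5*U**2 (Z(U, K) = (-5*U)*U = -5*U**2)
J = -13 (J = 5 + (1 - 1*19) = 5 + (1 - 19) = 5 - 18 = -13)
J*8 + Z(-4, 5) = -13*8 - 5*(-4)**2 = -104 - 5*16 = -104 - 80 = -184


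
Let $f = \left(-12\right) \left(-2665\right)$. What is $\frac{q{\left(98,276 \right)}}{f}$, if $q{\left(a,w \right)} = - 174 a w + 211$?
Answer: $- \frac{4706141}{31980} \approx -147.16$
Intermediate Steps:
$f = 31980$
$q{\left(a,w \right)} = 211 - 174 a w$ ($q{\left(a,w \right)} = - 174 a w + 211 = 211 - 174 a w$)
$\frac{q{\left(98,276 \right)}}{f} = \frac{211 - 17052 \cdot 276}{31980} = \left(211 - 4706352\right) \frac{1}{31980} = \left(-4706141\right) \frac{1}{31980} = - \frac{4706141}{31980}$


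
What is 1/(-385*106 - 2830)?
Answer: -1/43640 ≈ -2.2915e-5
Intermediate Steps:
1/(-385*106 - 2830) = 1/(-40810 - 2830) = 1/(-43640) = -1/43640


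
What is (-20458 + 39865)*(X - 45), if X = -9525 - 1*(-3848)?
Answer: -111046854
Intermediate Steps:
X = -5677 (X = -9525 + 3848 = -5677)
(-20458 + 39865)*(X - 45) = (-20458 + 39865)*(-5677 - 45) = 19407*(-5722) = -111046854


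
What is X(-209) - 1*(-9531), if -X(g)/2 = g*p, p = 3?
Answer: 10785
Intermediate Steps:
X(g) = -6*g (X(g) = -2*g*3 = -6*g)
X(-209) - 1*(-9531) = -6*(-209) - 1*(-9531) = 1254 + 9531 = 10785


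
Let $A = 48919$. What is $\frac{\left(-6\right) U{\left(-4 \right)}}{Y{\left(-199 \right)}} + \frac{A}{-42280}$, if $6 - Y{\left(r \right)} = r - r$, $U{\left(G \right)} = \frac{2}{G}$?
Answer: $- \frac{27779}{42280} \approx -0.65702$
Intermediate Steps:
$Y{\left(r \right)} = 6$ ($Y{\left(r \right)} = 6 - \left(r - r\right) = 6 - 0 = 6 + 0 = 6$)
$\frac{\left(-6\right) U{\left(-4 \right)}}{Y{\left(-199 \right)}} + \frac{A}{-42280} = \frac{\left(-6\right) \frac{2}{-4}}{6} + \frac{48919}{-42280} = - 6 \cdot 2 \left(- \frac{1}{4}\right) \frac{1}{6} + 48919 \left(- \frac{1}{42280}\right) = \left(-6\right) \left(- \frac{1}{2}\right) \frac{1}{6} - \frac{48919}{42280} = 3 \cdot \frac{1}{6} - \frac{48919}{42280} = \frac{1}{2} - \frac{48919}{42280} = - \frac{27779}{42280}$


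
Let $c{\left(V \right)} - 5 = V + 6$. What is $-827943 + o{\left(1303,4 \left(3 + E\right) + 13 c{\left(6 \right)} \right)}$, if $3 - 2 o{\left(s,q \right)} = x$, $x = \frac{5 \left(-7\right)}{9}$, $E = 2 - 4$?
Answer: $- \frac{7451456}{9} \approx -8.2794 \cdot 10^{5}$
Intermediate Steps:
$E = -2$
$x = - \frac{35}{9}$ ($x = \left(-35\right) \frac{1}{9} = - \frac{35}{9} \approx -3.8889$)
$c{\left(V \right)} = 11 + V$ ($c{\left(V \right)} = 5 + \left(V + 6\right) = 5 + \left(6 + V\right) = 11 + V$)
$o{\left(s,q \right)} = \frac{31}{9}$ ($o{\left(s,q \right)} = \frac{3}{2} - - \frac{35}{18} = \frac{3}{2} + \frac{35}{18} = \frac{31}{9}$)
$-827943 + o{\left(1303,4 \left(3 + E\right) + 13 c{\left(6 \right)} \right)} = -827943 + \frac{31}{9} = - \frac{7451456}{9}$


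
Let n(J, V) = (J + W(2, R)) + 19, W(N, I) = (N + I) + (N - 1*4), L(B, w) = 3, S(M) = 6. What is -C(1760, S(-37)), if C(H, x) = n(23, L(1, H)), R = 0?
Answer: -42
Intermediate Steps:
W(N, I) = -4 + I + 2*N (W(N, I) = (I + N) + (N - 4) = (I + N) + (-4 + N) = -4 + I + 2*N)
n(J, V) = 19 + J (n(J, V) = (J + (-4 + 0 + 2*2)) + 19 = (J + (-4 + 0 + 4)) + 19 = (J + 0) + 19 = J + 19 = 19 + J)
C(H, x) = 42 (C(H, x) = 19 + 23 = 42)
-C(1760, S(-37)) = -1*42 = -42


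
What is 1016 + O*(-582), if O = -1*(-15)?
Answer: -7714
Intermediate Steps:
O = 15
1016 + O*(-582) = 1016 + 15*(-582) = 1016 - 8730 = -7714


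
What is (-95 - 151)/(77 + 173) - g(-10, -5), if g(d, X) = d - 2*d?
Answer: -1373/125 ≈ -10.984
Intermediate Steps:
g(d, X) = -d
(-95 - 151)/(77 + 173) - g(-10, -5) = (-95 - 151)/(77 + 173) - (-1)*(-10) = -246/250 - 1*10 = -246*1/250 - 10 = -123/125 - 10 = -1373/125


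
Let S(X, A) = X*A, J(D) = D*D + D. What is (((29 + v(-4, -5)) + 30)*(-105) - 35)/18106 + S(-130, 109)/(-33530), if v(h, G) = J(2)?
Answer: 1327311/30354709 ≈ 0.043727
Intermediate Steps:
J(D) = D + D² (J(D) = D² + D = D + D²)
v(h, G) = 6 (v(h, G) = 2*(1 + 2) = 2*3 = 6)
S(X, A) = A*X
(((29 + v(-4, -5)) + 30)*(-105) - 35)/18106 + S(-130, 109)/(-33530) = (((29 + 6) + 30)*(-105) - 35)/18106 + (109*(-130))/(-33530) = ((35 + 30)*(-105) - 35)*(1/18106) - 14170*(-1/33530) = (65*(-105) - 35)*(1/18106) + 1417/3353 = (-6825 - 35)*(1/18106) + 1417/3353 = -6860*1/18106 + 1417/3353 = -3430/9053 + 1417/3353 = 1327311/30354709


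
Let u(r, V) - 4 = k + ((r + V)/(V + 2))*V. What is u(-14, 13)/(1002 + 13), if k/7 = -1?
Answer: -2/525 ≈ -0.0038095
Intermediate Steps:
k = -7 (k = 7*(-1) = -7)
u(r, V) = -3 + V*(V + r)/(2 + V) (u(r, V) = 4 + (-7 + ((r + V)/(V + 2))*V) = 4 + (-7 + ((V + r)/(2 + V))*V) = 4 + (-7 + V*(V + r)/(2 + V)) = -3 + V*(V + r)/(2 + V))
u(-14, 13)/(1002 + 13) = ((-6 + 13**2 - 3*13 + 13*(-14))/(2 + 13))/(1002 + 13) = ((-6 + 169 - 39 - 182)/15)/1015 = ((1/15)*(-58))*(1/1015) = -58/15*1/1015 = -2/525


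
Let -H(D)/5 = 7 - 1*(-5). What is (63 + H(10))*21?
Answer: 63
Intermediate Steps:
H(D) = -60 (H(D) = -5*(7 - 1*(-5)) = -5*(7 + 5) = -5*12 = -60)
(63 + H(10))*21 = (63 - 60)*21 = 3*21 = 63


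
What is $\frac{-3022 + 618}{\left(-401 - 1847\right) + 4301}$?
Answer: $- \frac{2404}{2053} \approx -1.171$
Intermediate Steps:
$\frac{-3022 + 618}{\left(-401 - 1847\right) + 4301} = - \frac{2404}{\left(-401 - 1847\right) + 4301} = - \frac{2404}{-2248 + 4301} = - \frac{2404}{2053}$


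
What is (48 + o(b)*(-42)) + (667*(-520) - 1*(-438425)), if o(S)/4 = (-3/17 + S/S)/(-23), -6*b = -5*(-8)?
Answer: 35830855/391 ≈ 91639.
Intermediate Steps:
b = -20/3 (b = -(-5)*(-8)/6 = -1/6*40 = -20/3 ≈ -6.6667)
o(S) = -56/391 (o(S) = 4*((-3/17 + S/S)/(-23)) = 4*((-3*1/17 + 1)*(-1/23)) = 4*((-3/17 + 1)*(-1/23)) = 4*((14/17)*(-1/23)) = 4*(-14/391) = -56/391)
(48 + o(b)*(-42)) + (667*(-520) - 1*(-438425)) = (48 - 56/391*(-42)) + (667*(-520) - 1*(-438425)) = (48 + 2352/391) + (-346840 + 438425) = 21120/391 + 91585 = 35830855/391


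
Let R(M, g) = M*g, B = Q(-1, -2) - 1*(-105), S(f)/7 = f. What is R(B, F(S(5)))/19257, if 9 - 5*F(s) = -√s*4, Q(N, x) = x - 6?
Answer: 291/32095 + 388*√35/96285 ≈ 0.032907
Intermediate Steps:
Q(N, x) = -6 + x
S(f) = 7*f
B = 97 (B = (-6 - 2) - 1*(-105) = -8 + 105 = 97)
F(s) = 9/5 + 4*√s/5 (F(s) = 9/5 - (-√s)*4/5 = 9/5 - (-4)*√s/5 = 9/5 + 4*√s/5)
R(B, F(S(5)))/19257 = (97*(9/5 + 4*√(7*5)/5))/19257 = (97*(9/5 + 4*√35/5))*(1/19257) = (873/5 + 388*√35/5)*(1/19257) = 291/32095 + 388*√35/96285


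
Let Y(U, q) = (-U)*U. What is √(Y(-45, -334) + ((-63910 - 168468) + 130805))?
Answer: I*√103598 ≈ 321.87*I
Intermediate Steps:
Y(U, q) = -U²
√(Y(-45, -334) + ((-63910 - 168468) + 130805)) = √(-1*(-45)² + ((-63910 - 168468) + 130805)) = √(-1*2025 + (-232378 + 130805)) = √(-2025 - 101573) = √(-103598) = I*√103598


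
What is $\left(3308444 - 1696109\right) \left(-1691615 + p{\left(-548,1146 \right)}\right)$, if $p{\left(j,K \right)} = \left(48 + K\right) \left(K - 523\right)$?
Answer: $-1528095333255$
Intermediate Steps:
$p{\left(j,K \right)} = \left(-523 + K\right) \left(48 + K\right)$ ($p{\left(j,K \right)} = \left(48 + K\right) \left(-523 + K\right) = \left(-523 + K\right) \left(48 + K\right)$)
$\left(3308444 - 1696109\right) \left(-1691615 + p{\left(-548,1146 \right)}\right) = \left(3308444 - 1696109\right) \left(-1691615 - \left(569454 - 1313316\right)\right) = 1612335 \left(-1691615 - -743862\right) = 1612335 \left(-1691615 + 743862\right) = 1612335 \left(-947753\right) = -1528095333255$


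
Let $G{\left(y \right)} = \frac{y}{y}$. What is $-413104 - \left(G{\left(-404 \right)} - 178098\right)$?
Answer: $-235007$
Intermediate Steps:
$G{\left(y \right)} = 1$
$-413104 - \left(G{\left(-404 \right)} - 178098\right) = -413104 - \left(1 - 178098\right) = -413104 - -178097 = -413104 + 178097 = -235007$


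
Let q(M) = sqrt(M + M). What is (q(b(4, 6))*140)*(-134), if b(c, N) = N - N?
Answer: 0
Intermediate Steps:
b(c, N) = 0
q(M) = sqrt(2)*sqrt(M) (q(M) = sqrt(2*M) = sqrt(2)*sqrt(M))
(q(b(4, 6))*140)*(-134) = ((sqrt(2)*sqrt(0))*140)*(-134) = ((sqrt(2)*0)*140)*(-134) = (0*140)*(-134) = 0*(-134) = 0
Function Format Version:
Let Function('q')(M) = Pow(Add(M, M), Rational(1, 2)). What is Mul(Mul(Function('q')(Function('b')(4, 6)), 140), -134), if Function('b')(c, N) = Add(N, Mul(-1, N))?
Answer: 0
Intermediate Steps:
Function('b')(c, N) = 0
Function('q')(M) = Mul(Pow(2, Rational(1, 2)), Pow(M, Rational(1, 2))) (Function('q')(M) = Pow(Mul(2, M), Rational(1, 2)) = Mul(Pow(2, Rational(1, 2)), Pow(M, Rational(1, 2))))
Mul(Mul(Function('q')(Function('b')(4, 6)), 140), -134) = Mul(Mul(Mul(Pow(2, Rational(1, 2)), Pow(0, Rational(1, 2))), 140), -134) = Mul(Mul(Mul(Pow(2, Rational(1, 2)), 0), 140), -134) = Mul(Mul(0, 140), -134) = Mul(0, -134) = 0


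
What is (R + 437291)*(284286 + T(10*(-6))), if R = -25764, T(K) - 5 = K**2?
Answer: 118474919557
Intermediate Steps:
T(K) = 5 + K**2
(R + 437291)*(284286 + T(10*(-6))) = (-25764 + 437291)*(284286 + (5 + (10*(-6))**2)) = 411527*(284286 + (5 + (-60)**2)) = 411527*(284286 + (5 + 3600)) = 411527*(284286 + 3605) = 411527*287891 = 118474919557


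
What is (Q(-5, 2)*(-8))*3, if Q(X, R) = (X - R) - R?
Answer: 216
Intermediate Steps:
Q(X, R) = X - 2*R
(Q(-5, 2)*(-8))*3 = ((-5 - 2*2)*(-8))*3 = ((-5 - 4)*(-8))*3 = -9*(-8)*3 = 72*3 = 216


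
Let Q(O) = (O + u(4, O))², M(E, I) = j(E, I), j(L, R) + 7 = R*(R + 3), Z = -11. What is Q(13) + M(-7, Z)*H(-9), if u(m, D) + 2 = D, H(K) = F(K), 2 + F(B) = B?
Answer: -315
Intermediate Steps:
F(B) = -2 + B
H(K) = -2 + K
u(m, D) = -2 + D
j(L, R) = -7 + R*(3 + R) (j(L, R) = -7 + R*(R + 3) = -7 + R*(3 + R))
M(E, I) = -7 + I² + 3*I
Q(O) = (-2 + 2*O)² (Q(O) = (O + (-2 + O))² = (-2 + 2*O)²)
Q(13) + M(-7, Z)*H(-9) = 4*(-1 + 13)² + (-7 + (-11)² + 3*(-11))*(-2 - 9) = 4*12² + (-7 + 121 - 33)*(-11) = 4*144 + 81*(-11) = 576 - 891 = -315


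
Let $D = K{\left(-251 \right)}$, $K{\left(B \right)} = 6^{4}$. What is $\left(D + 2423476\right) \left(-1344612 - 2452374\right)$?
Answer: $-9206825337192$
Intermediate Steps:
$K{\left(B \right)} = 1296$
$D = 1296$
$\left(D + 2423476\right) \left(-1344612 - 2452374\right) = \left(1296 + 2423476\right) \left(-1344612 - 2452374\right) = 2424772 \left(-3796986\right) = -9206825337192$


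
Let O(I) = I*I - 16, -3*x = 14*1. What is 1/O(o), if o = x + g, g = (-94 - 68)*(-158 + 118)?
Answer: 9/377369332 ≈ 2.3849e-8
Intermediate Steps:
x = -14/3 ≈ -4.6667
g = 6480 (g = -162*(-40) = 6480)
o = 19426/3 (o = -14/3 + 6480 = 19426/3 ≈ 6475.3)
O(I) = -16 + I² (O(I) = I² - 16 = -16 + I²)
1/O(o) = 1/(-16 + (19426/3)²) = 1/(-16 + 377369476/9) = 1/(377369332/9) = 9/377369332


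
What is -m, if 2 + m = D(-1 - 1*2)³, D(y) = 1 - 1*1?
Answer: 2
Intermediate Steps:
D(y) = 0 (D(y) = 1 - 1 = 0)
m = -2 (m = -2 + 0³ = -2 + 0 = -2)
-m = -1*(-2) = 2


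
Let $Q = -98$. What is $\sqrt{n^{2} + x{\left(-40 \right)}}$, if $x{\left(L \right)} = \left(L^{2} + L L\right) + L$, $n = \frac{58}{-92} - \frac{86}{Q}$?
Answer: $\frac{\sqrt{16054740809}}{2254} \approx 56.214$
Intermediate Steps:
$n = \frac{557}{2254}$ ($n = \frac{58}{-92} - \frac{86}{-98} = 58 \left(- \frac{1}{92}\right) - - \frac{43}{49} = - \frac{29}{46} + \frac{43}{49} = \frac{557}{2254} \approx 0.24712$)
$x{\left(L \right)} = L + 2 L^{2}$ ($x{\left(L \right)} = \left(L^{2} + L^{2}\right) + L = 2 L^{2} + L = L + 2 L^{2}$)
$\sqrt{n^{2} + x{\left(-40 \right)}} = \sqrt{\left(\frac{557}{2254}\right)^{2} - 40 \left(1 + 2 \left(-40\right)\right)} = \sqrt{\frac{310249}{5080516} - 40 \left(1 - 80\right)} = \sqrt{\frac{310249}{5080516} - -3160} = \sqrt{\frac{310249}{5080516} + 3160} = \sqrt{\frac{16054740809}{5080516}} = \frac{\sqrt{16054740809}}{2254}$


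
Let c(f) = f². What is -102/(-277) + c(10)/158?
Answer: 21908/21883 ≈ 1.0011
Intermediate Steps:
-102/(-277) + c(10)/158 = -102/(-277) + 10²/158 = -102*(-1/277) + 100*(1/158) = 102/277 + 50/79 = 21908/21883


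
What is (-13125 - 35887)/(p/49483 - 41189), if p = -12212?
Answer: 2425260796/2038167499 ≈ 1.1899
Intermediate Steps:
(-13125 - 35887)/(p/49483 - 41189) = (-13125 - 35887)/(-12212/49483 - 41189) = -49012/(-12212*1/49483 - 41189) = -49012/(-12212/49483 - 41189) = -49012/(-2038167499/49483) = -49012*(-49483/2038167499) = 2425260796/2038167499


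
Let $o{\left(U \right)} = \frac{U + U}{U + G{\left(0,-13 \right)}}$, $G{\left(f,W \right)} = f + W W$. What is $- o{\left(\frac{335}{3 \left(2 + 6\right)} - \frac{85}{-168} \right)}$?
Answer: $- \frac{810}{5137} \approx -0.15768$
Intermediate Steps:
$G{\left(f,W \right)} = f + W^{2}$
$o{\left(U \right)} = \frac{2 U}{169 + U}$ ($o{\left(U \right)} = \frac{U + U}{U + \left(0 + \left(-13\right)^{2}\right)} = \frac{2 U}{U + \left(0 + 169\right)} = \frac{2 U}{U + 169} = \frac{2 U}{169 + U}$)
$- o{\left(\frac{335}{3 \left(2 + 6\right)} - \frac{85}{-168} \right)} = - \frac{2 \left(\frac{335}{3 \left(2 + 6\right)} - \frac{85}{-168}\right)}{169 - \left(- \frac{85}{168} - 335 \frac{1}{3 \left(2 + 6\right)}\right)} = - \frac{2 \left(\frac{335}{3 \cdot 8} - - \frac{85}{168}\right)}{169 - \left(- \frac{85}{168} - \frac{335}{3 \cdot 8}\right)} = - \frac{2 \left(\frac{335}{24} + \frac{85}{168}\right)}{169 + \left(\frac{335}{24} + \frac{85}{168}\right)} = - \frac{2 \cdot 405}{28 \left(169 + \frac{405}{28}\right)} = - \frac{2 \cdot 405}{28 \cdot \frac{5137}{28}} = - \frac{2 \cdot 405 \cdot 28}{28 \cdot 5137} = \left(-1\right) \frac{810}{5137} = - \frac{810}{5137}$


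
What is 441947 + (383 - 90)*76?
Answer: 464215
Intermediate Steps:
441947 + (383 - 90)*76 = 441947 + 293*76 = 441947 + 22268 = 464215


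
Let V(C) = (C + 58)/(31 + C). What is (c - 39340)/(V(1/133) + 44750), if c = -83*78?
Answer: -188936936/184556715 ≈ -1.0237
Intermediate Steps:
c = -6474
V(C) = (58 + C)/(31 + C)
(c - 39340)/(V(1/133) + 44750) = (-6474 - 39340)/((58 + 1/133)/(31 + 1/133) + 44750) = -45814/((58 + 1/133)/(31 + 1/133) + 44750) = -45814/((7715/133)/(4124/133) + 44750) = -45814/((133/4124)*(7715/133) + 44750) = -45814/(7715/4124 + 44750) = -45814/184556715/4124 = -45814*4124/184556715 = -188936936/184556715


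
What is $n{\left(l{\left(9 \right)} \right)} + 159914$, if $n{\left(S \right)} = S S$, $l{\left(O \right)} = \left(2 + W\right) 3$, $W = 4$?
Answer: $160238$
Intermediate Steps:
$l{\left(O \right)} = 18$ ($l{\left(O \right)} = \left(2 + 4\right) 3 = 6 \cdot 3 = 18$)
$n{\left(S \right)} = S^{2}$
$n{\left(l{\left(9 \right)} \right)} + 159914 = 18^{2} + 159914 = 324 + 159914 = 160238$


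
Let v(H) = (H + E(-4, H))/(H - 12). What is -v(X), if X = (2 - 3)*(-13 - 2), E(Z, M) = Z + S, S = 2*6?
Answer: -23/3 ≈ -7.6667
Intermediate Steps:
S = 12
E(Z, M) = 12 + Z (E(Z, M) = Z + 12 = 12 + Z)
X = 15 (X = -1*(-15) = 15)
v(H) = (8 + H)/(-12 + H) (v(H) = (H + (12 - 4))/(H - 12) = (H + 8)/(-12 + H) = (8 + H)/(-12 + H))
-v(X) = -(8 + 15)/(-12 + 15) = -23/3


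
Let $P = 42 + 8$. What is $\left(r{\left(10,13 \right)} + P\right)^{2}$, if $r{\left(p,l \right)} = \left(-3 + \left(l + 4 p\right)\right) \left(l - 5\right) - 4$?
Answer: $198916$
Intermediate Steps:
$P = 50$
$r{\left(p,l \right)} = -4 + \left(-5 + l\right) \left(-3 + l + 4 p\right)$ ($r{\left(p,l \right)} = \left(-3 + l + 4 p\right) \left(-5 + l\right) - 4 = \left(-5 + l\right) \left(-3 + l + 4 p\right) - 4 = -4 + \left(-5 + l\right) \left(-3 + l + 4 p\right)$)
$\left(r{\left(10,13 \right)} + P\right)^{2} = \left(\left(11 + 13^{2} - 200 - 104 + 4 \cdot 13 \cdot 10\right) + 50\right)^{2} = \left(\left(11 + 169 - 200 - 104 + 520\right) + 50\right)^{2} = \left(396 + 50\right)^{2} = 446^{2} = 198916$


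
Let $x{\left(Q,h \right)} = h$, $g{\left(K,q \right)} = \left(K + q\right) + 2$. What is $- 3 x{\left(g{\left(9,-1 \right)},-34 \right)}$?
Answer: $102$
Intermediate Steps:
$g{\left(K,q \right)} = 2 + K + q$
$- 3 x{\left(g{\left(9,-1 \right)},-34 \right)} = \left(-3\right) \left(-34\right) = 102$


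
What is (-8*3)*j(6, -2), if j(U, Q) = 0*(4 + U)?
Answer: 0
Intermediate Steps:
j(U, Q) = 0
(-8*3)*j(6, -2) = -8*3*0 = -24*0 = 0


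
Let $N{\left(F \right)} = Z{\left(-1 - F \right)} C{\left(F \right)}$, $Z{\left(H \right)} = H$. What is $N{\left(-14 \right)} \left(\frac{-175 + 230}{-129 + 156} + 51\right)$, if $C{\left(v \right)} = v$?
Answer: $- \frac{260624}{27} \approx -9652.7$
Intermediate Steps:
$N{\left(F \right)} = F \left(-1 - F\right)$ ($N{\left(F \right)} = \left(-1 - F\right) F = F \left(-1 - F\right)$)
$N{\left(-14 \right)} \left(\frac{-175 + 230}{-129 + 156} + 51\right) = \left(-1\right) \left(-14\right) \left(1 - 14\right) \left(\frac{-175 + 230}{-129 + 156} + 51\right) = \left(-1\right) \left(-14\right) \left(-13\right) \left(\frac{55}{27} + 51\right) = - 182 \left(55 \cdot \frac{1}{27} + 51\right) = - 182 \left(\frac{55}{27} + 51\right) = \left(-182\right) \frac{1432}{27} = - \frac{260624}{27}$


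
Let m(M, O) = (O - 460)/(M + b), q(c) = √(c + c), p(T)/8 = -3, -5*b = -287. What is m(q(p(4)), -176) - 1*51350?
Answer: 10*(-102700*√3 + 1474063*I)/(-287*I + 20*√3) ≈ -51361.0 + 1.3182*I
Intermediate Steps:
b = 287/5 (b = -⅕*(-287) = 287/5 ≈ 57.400)
p(T) = -24 (p(T) = 8*(-3) = -24)
q(c) = √2*√c (q(c) = √(2*c) = √2*√c)
m(M, O) = (-460 + O)/(287/5 + M) (m(M, O) = (O - 460)/(M + 287/5) = (-460 + O)/(287/5 + M))
m(q(p(4)), -176) - 1*51350 = 5*(-460 - 176)/(287 + 5*(√2*√(-24))) - 1*51350 = 5*(-636)/(287 + 5*(√2*(2*I*√6))) - 51350 = 5*(-636)/(287 + 5*(4*I*√3)) - 51350 = 5*(-636)/(287 + 20*I*√3) - 51350 = -3180/(287 + 20*I*√3) - 51350 = -51350 - 3180/(287 + 20*I*√3)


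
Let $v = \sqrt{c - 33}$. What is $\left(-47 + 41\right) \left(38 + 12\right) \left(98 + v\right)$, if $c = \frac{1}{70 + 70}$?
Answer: $-29400 - \frac{30 i \sqrt{161665}}{7} \approx -29400.0 - 1723.2 i$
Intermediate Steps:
$c = \frac{1}{140} \approx 0.0071429$
$v = \frac{i \sqrt{161665}}{70}$ ($v = \sqrt{\frac{1}{140} - 33} = \sqrt{- \frac{4619}{140}} = \frac{i \sqrt{161665}}{70} \approx 5.7439 i$)
$\left(-47 + 41\right) \left(38 + 12\right) \left(98 + v\right) = \left(-47 + 41\right) \left(38 + 12\right) \left(98 + \frac{i \sqrt{161665}}{70}\right) = \left(-6\right) 50 \left(98 + \frac{i \sqrt{161665}}{70}\right) = - 300 \left(98 + \frac{i \sqrt{161665}}{70}\right) = -29400 - \frac{30 i \sqrt{161665}}{7}$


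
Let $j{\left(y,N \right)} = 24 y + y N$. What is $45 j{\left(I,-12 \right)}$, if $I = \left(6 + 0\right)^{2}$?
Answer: $19440$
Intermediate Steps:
$I = 36$ ($I = 6^{2} = 36$)
$j{\left(y,N \right)} = 24 y + N y$
$45 j{\left(I,-12 \right)} = 45 \cdot 36 \left(24 - 12\right) = 45 \cdot 36 \cdot 12 = 45 \cdot 432 = 19440$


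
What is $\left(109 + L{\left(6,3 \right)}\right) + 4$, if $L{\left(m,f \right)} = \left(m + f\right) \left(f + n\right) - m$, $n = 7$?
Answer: $197$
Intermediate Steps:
$L{\left(m,f \right)} = - m + \left(7 + f\right) \left(f + m\right)$ ($L{\left(m,f \right)} = \left(m + f\right) \left(f + 7\right) - m = \left(f + m\right) \left(7 + f\right) - m = \left(7 + f\right) \left(f + m\right) - m = - m + \left(7 + f\right) \left(f + m\right)$)
$\left(109 + L{\left(6,3 \right)}\right) + 4 = \left(109 + \left(3^{2} + 6 \cdot 6 + 7 \cdot 3 + 3 \cdot 6\right)\right) + 4 = \left(109 + \left(9 + 36 + 21 + 18\right)\right) + 4 = \left(109 + 84\right) + 4 = 193 + 4 = 197$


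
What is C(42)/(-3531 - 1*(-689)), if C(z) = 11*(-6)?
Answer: 33/1421 ≈ 0.023223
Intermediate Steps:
C(z) = -66
C(42)/(-3531 - 1*(-689)) = -66/(-3531 - 1*(-689)) = -66/(-3531 + 689) = -66/(-2842) = -66*(-1/2842) = 33/1421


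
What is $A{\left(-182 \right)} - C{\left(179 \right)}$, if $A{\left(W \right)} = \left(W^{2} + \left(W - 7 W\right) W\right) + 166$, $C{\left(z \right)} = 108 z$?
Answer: $-184786$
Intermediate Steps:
$A{\left(W \right)} = 166 - 5 W^{2}$ ($A{\left(W \right)} = \left(W^{2} + - 6 W W\right) + 166 = \left(W^{2} - 6 W^{2}\right) + 166 = - 5 W^{2} + 166 = 166 - 5 W^{2}$)
$A{\left(-182 \right)} - C{\left(179 \right)} = \left(166 - 5 \left(-182\right)^{2}\right) - 108 \cdot 179 = \left(166 - 165620\right) - 19332 = -165454 - 19332 = -184786$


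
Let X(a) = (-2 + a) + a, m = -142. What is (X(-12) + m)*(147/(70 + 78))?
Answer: -6174/37 ≈ -166.86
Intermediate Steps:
X(a) = -2 + 2*a
(X(-12) + m)*(147/(70 + 78)) = ((-2 + 2*(-12)) - 142)*(147/(70 + 78)) = ((-2 - 24) - 142)*(147/148) = (-26 - 142)*(147*(1/148)) = -168*147/148 = -6174/37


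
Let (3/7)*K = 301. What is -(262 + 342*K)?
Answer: -240460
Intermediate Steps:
K = 2107/3 (K = (7/3)*301 = 2107/3 ≈ 702.33)
-(262 + 342*K) = -(262 + 342*(2107/3)) = -(262 + 240198) = -1*240460 = -240460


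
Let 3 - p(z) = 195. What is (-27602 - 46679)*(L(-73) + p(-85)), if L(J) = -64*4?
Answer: 33277888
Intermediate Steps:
L(J) = -256
p(z) = -192 (p(z) = 3 - 1*195 = 3 - 195 = -192)
(-27602 - 46679)*(L(-73) + p(-85)) = (-27602 - 46679)*(-256 - 192) = -74281*(-448) = 33277888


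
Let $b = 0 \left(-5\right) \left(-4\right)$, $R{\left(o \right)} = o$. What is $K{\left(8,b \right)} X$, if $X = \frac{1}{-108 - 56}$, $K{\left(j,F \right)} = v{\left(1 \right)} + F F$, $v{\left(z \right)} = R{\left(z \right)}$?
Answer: $- \frac{1}{164} \approx -0.0060976$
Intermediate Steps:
$v{\left(z \right)} = z$
$b = 0$ ($b = 0 \left(-4\right) = 0$)
$K{\left(j,F \right)} = 1 + F^{2}$ ($K{\left(j,F \right)} = 1 + F F = 1 + F^{2}$)
$X = - \frac{1}{164}$ ($X = \frac{1}{-164} = - \frac{1}{164} \approx -0.0060976$)
$K{\left(8,b \right)} X = \left(1 + 0^{2}\right) \left(- \frac{1}{164}\right) = \left(1 + 0\right) \left(- \frac{1}{164}\right) = 1 \left(- \frac{1}{164}\right) = - \frac{1}{164}$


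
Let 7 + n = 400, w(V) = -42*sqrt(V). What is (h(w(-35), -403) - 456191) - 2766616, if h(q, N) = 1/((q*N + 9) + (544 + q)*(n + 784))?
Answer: -205784146053828578/63852457207 + 4644*I*sqrt(35)/63852457207 ≈ -3.2228e+6 + 4.3028e-7*I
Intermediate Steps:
n = 393 (n = -7 + 400 = 393)
h(q, N) = 1/(640297 + 1177*q + N*q) (h(q, N) = 1/((q*N + 9) + (544 + q)*(393 + 784)) = 1/((N*q + 9) + (544 + q)*1177) = 1/((9 + N*q) + (640288 + 1177*q)) = 1/(640297 + 1177*q + N*q))
(h(w(-35), -403) - 456191) - 2766616 = (1/(640297 + 1177*(-42*I*sqrt(35)) - (-16926)*sqrt(-35)) - 456191) - 2766616 = (1/(640297 + 1177*(-42*I*sqrt(35)) - (-16926)*I*sqrt(35)) - 456191) - 2766616 = (1/(640297 - 49434*I*sqrt(35) + 16926*I*sqrt(35)) - 456191) - 2766616 = (1/(640297 - 32508*I*sqrt(35)) - 456191) - 2766616 = (-456191 + 1/(640297 - 32508*I*sqrt(35))) - 2766616 = -3222807 + 1/(640297 - 32508*I*sqrt(35))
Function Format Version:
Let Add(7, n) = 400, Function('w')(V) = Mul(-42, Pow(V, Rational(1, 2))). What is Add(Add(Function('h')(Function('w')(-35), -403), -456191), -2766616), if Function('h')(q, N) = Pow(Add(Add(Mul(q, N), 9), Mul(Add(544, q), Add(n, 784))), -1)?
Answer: Add(Rational(-205784146053828578, 63852457207), Mul(Rational(4644, 63852457207), I, Pow(35, Rational(1, 2)))) ≈ Add(-3.2228e+6, Mul(4.3028e-7, I))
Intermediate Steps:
n = 393 (n = Add(-7, 400) = 393)
Function('h')(q, N) = Pow(Add(640297, Mul(1177, q), Mul(N, q)), -1) (Function('h')(q, N) = Pow(Add(Add(Mul(q, N), 9), Mul(Add(544, q), Add(393, 784))), -1) = Pow(Add(Add(Mul(N, q), 9), Mul(Add(544, q), 1177)), -1) = Pow(Add(Add(9, Mul(N, q)), Add(640288, Mul(1177, q))), -1) = Pow(Add(640297, Mul(1177, q), Mul(N, q)), -1))
Add(Add(Function('h')(Function('w')(-35), -403), -456191), -2766616) = Add(Add(Pow(Add(640297, Mul(1177, Mul(-42, Pow(-35, Rational(1, 2)))), Mul(-403, Mul(-42, Pow(-35, Rational(1, 2))))), -1), -456191), -2766616) = Add(Add(Pow(Add(640297, Mul(1177, Mul(-42, Mul(I, Pow(35, Rational(1, 2))))), Mul(-403, Mul(-42, Mul(I, Pow(35, Rational(1, 2)))))), -1), -456191), -2766616) = Add(Add(Pow(Add(640297, Mul(1177, Mul(-42, I, Pow(35, Rational(1, 2)))), Mul(-403, Mul(-42, I, Pow(35, Rational(1, 2))))), -1), -456191), -2766616) = Add(Add(Pow(Add(640297, Mul(-49434, I, Pow(35, Rational(1, 2))), Mul(16926, I, Pow(35, Rational(1, 2)))), -1), -456191), -2766616) = Add(Add(Pow(Add(640297, Mul(-32508, I, Pow(35, Rational(1, 2)))), -1), -456191), -2766616) = Add(Add(-456191, Pow(Add(640297, Mul(-32508, I, Pow(35, Rational(1, 2)))), -1)), -2766616) = Add(-3222807, Pow(Add(640297, Mul(-32508, I, Pow(35, Rational(1, 2)))), -1))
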